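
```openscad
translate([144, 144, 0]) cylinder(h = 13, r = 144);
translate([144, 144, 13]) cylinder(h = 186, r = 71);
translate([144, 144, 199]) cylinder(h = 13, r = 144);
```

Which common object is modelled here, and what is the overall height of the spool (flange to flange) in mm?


A spool. The overall height is 212 mm.

Three coaxial cylinders, large–small–large — a spool. Two 13 mm flanges and a 186 mm core give 13 + 186 + 13 = 212 mm.


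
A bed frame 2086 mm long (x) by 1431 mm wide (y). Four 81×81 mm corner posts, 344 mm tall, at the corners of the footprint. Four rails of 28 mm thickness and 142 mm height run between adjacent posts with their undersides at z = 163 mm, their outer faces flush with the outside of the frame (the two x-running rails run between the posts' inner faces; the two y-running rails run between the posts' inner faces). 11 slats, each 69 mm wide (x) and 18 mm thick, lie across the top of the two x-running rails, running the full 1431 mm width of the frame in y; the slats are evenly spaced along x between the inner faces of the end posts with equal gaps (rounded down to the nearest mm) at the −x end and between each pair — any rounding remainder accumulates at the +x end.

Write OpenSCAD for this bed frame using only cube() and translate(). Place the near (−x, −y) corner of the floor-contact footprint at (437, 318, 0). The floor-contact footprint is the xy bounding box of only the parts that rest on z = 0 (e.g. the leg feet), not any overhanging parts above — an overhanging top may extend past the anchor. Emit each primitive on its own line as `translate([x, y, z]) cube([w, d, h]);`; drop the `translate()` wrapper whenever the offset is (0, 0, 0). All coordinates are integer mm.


translate([437, 318, 0]) cube([81, 81, 344]);
translate([437, 1668, 0]) cube([81, 81, 344]);
translate([2442, 318, 0]) cube([81, 81, 344]);
translate([2442, 1668, 0]) cube([81, 81, 344]);
translate([518, 318, 163]) cube([1924, 28, 142]);
translate([518, 1721, 163]) cube([1924, 28, 142]);
translate([437, 399, 163]) cube([28, 1269, 142]);
translate([2495, 399, 163]) cube([28, 1269, 142]);
translate([615, 318, 305]) cube([69, 1431, 18]);
translate([781, 318, 305]) cube([69, 1431, 18]);
translate([947, 318, 305]) cube([69, 1431, 18]);
translate([1113, 318, 305]) cube([69, 1431, 18]);
translate([1279, 318, 305]) cube([69, 1431, 18]);
translate([1445, 318, 305]) cube([69, 1431, 18]);
translate([1611, 318, 305]) cube([69, 1431, 18]);
translate([1777, 318, 305]) cube([69, 1431, 18]);
translate([1943, 318, 305]) cube([69, 1431, 18]);
translate([2109, 318, 305]) cube([69, 1431, 18]);
translate([2275, 318, 305]) cube([69, 1431, 18]);


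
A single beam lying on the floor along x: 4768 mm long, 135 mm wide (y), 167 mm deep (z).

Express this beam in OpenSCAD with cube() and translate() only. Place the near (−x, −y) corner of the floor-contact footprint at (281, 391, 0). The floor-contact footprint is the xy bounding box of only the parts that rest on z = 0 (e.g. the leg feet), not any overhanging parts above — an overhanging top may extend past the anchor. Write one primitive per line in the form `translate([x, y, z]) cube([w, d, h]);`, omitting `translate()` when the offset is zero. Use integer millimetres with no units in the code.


translate([281, 391, 0]) cube([4768, 135, 167]);


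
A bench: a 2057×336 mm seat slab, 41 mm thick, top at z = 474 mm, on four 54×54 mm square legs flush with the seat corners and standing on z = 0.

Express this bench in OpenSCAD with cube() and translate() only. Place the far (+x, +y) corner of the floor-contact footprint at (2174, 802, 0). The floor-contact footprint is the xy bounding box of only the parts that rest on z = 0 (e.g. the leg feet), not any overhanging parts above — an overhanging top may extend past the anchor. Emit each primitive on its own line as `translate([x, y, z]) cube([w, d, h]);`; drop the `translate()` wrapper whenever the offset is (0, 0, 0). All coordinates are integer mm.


// leg_h = 474 − 41 = 433
translate([117, 466, 433]) cube([2057, 336, 41]);
translate([117, 466, 0]) cube([54, 54, 433]);
translate([117, 748, 0]) cube([54, 54, 433]);
translate([2120, 466, 0]) cube([54, 54, 433]);
translate([2120, 748, 0]) cube([54, 54, 433]);


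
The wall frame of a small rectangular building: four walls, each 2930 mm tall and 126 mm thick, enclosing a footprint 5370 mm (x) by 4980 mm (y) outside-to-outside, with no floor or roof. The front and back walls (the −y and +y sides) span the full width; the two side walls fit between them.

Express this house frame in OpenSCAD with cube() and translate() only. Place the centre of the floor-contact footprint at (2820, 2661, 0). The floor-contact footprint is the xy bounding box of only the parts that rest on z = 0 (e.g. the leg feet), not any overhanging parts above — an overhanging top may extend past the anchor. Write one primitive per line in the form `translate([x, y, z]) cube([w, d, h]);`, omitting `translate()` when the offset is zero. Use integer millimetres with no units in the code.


translate([135, 171, 0]) cube([5370, 126, 2930]);
translate([135, 5025, 0]) cube([5370, 126, 2930]);
translate([135, 297, 0]) cube([126, 4728, 2930]);
translate([5379, 297, 0]) cube([126, 4728, 2930]);


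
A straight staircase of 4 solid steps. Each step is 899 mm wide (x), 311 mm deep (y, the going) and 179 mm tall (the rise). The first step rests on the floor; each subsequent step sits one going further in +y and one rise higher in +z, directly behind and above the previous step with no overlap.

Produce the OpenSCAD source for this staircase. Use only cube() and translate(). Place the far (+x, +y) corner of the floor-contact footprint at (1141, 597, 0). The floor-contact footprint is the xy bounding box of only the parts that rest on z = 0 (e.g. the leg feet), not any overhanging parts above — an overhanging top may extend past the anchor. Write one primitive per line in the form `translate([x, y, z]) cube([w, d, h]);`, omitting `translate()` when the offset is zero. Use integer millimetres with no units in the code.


translate([242, 286, 0]) cube([899, 311, 179]);
translate([242, 597, 179]) cube([899, 311, 179]);
translate([242, 908, 358]) cube([899, 311, 179]);
translate([242, 1219, 537]) cube([899, 311, 179]);


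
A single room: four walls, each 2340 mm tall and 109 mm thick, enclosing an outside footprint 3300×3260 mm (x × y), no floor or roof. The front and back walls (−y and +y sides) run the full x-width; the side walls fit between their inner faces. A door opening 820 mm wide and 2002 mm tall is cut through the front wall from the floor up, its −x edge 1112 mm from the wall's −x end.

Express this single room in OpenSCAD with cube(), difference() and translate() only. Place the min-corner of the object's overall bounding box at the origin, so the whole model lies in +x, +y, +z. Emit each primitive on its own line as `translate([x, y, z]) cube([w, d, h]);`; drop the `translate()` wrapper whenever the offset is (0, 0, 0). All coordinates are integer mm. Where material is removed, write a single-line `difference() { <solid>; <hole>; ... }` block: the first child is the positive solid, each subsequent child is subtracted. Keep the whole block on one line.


difference() { cube([3300, 109, 2340]); translate([1112, 0, 0]) cube([820, 109, 2002]); }
translate([0, 3151, 0]) cube([3300, 109, 2340]);
translate([0, 109, 0]) cube([109, 3042, 2340]);
translate([3191, 109, 0]) cube([109, 3042, 2340]);


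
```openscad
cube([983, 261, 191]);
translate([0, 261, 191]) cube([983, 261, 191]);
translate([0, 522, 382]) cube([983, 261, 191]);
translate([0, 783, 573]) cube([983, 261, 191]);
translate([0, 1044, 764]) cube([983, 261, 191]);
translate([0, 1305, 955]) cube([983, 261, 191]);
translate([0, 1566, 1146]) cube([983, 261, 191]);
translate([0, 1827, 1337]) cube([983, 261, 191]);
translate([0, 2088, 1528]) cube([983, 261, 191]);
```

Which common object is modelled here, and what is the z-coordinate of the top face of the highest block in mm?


A staircase. The total rise is 1719 mm.

9 identical blocks, each offset up and back from the previous — a staircase. Each step is 191 mm tall and there are 9 of them, so the total rise is 9 × 191 = 1719 mm.


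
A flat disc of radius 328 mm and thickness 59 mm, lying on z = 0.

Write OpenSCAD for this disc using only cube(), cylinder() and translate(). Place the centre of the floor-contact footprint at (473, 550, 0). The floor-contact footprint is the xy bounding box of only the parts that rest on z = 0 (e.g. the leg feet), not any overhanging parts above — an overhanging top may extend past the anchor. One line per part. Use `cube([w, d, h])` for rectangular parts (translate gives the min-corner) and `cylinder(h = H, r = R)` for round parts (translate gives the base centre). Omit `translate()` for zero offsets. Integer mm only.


translate([473, 550, 0]) cylinder(h = 59, r = 328);


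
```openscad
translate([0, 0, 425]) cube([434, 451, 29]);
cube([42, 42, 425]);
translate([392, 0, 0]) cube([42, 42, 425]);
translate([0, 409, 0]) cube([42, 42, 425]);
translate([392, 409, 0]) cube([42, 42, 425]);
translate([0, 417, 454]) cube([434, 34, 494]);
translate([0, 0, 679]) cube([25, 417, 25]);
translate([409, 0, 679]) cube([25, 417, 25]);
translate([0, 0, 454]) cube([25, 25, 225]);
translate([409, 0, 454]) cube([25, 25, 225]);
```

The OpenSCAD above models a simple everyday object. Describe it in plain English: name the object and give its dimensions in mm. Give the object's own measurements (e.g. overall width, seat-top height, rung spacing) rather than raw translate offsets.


A chair. The seat is a 434×451×29 mm slab with its top at z = 454 mm, on four 42×42 mm corner legs (flush with the seat edges, standing on z = 0). A flat backrest 34 mm thick, 494 mm tall, spans the full seat width and rises from the seat top along its +y edge, rear face flush with the rear of the seat. Two armrests of 25×25 mm section run along each side from the seat's front edge to the front of the backrest, top faces 250 mm above the seat top and outer faces flush with the seat's x-edges; a 25×25 mm post under the front of each armrest stands on the seat at the front corner.


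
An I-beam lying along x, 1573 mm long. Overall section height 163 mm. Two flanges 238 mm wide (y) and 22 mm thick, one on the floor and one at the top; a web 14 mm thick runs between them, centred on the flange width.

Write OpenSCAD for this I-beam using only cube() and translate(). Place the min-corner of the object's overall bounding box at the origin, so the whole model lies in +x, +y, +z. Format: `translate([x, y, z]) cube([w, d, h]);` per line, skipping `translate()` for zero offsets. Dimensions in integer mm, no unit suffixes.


cube([1573, 238, 22]);
translate([0, 112, 22]) cube([1573, 14, 119]);
translate([0, 0, 141]) cube([1573, 238, 22]);


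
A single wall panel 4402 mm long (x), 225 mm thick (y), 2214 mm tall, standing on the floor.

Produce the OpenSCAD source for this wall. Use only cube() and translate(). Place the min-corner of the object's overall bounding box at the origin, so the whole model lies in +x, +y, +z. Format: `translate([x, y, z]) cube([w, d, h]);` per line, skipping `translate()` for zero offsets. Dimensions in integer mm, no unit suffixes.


cube([4402, 225, 2214]);


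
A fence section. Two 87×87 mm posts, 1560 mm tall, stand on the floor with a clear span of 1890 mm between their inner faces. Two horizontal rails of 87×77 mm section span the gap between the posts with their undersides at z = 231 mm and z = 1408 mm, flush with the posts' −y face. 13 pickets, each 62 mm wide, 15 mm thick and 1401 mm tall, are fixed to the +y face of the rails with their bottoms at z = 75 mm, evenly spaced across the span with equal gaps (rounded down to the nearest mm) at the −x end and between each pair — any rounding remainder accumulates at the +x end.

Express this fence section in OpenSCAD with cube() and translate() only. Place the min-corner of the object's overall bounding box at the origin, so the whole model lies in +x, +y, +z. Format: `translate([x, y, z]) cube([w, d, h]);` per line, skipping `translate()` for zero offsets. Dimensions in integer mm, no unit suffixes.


cube([87, 87, 1560]);
translate([1977, 0, 0]) cube([87, 87, 1560]);
translate([87, 0, 231]) cube([1890, 87, 77]);
translate([87, 0, 1408]) cube([1890, 87, 77]);
translate([164, 87, 75]) cube([62, 15, 1401]);
translate([303, 87, 75]) cube([62, 15, 1401]);
translate([442, 87, 75]) cube([62, 15, 1401]);
translate([581, 87, 75]) cube([62, 15, 1401]);
translate([720, 87, 75]) cube([62, 15, 1401]);
translate([859, 87, 75]) cube([62, 15, 1401]);
translate([998, 87, 75]) cube([62, 15, 1401]);
translate([1137, 87, 75]) cube([62, 15, 1401]);
translate([1276, 87, 75]) cube([62, 15, 1401]);
translate([1415, 87, 75]) cube([62, 15, 1401]);
translate([1554, 87, 75]) cube([62, 15, 1401]);
translate([1693, 87, 75]) cube([62, 15, 1401]);
translate([1832, 87, 75]) cube([62, 15, 1401]);


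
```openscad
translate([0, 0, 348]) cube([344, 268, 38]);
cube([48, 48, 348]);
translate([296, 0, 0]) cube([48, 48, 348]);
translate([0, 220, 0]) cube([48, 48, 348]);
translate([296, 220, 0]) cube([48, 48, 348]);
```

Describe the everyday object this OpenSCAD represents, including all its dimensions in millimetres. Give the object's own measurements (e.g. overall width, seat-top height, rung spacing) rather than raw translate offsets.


A four-legged stool. The seat is a 344×268×38 mm slab whose top surface is at z = 386 mm; four square legs, each 48×48 mm in cross-section, run from the floor (z = 0) to the underside of the seat, each flush with a corner of the seat.


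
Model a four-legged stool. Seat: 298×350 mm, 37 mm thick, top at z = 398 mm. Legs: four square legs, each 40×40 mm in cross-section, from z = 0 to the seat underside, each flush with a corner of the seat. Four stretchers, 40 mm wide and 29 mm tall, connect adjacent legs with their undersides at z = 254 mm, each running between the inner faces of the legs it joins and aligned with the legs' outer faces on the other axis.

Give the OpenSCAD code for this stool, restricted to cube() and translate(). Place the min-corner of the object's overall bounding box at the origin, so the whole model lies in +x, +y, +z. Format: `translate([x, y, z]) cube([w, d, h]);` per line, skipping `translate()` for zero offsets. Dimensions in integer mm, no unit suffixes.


translate([0, 0, 361]) cube([298, 350, 37]);
cube([40, 40, 361]);
translate([258, 0, 0]) cube([40, 40, 361]);
translate([0, 310, 0]) cube([40, 40, 361]);
translate([258, 310, 0]) cube([40, 40, 361]);
translate([40, 0, 254]) cube([218, 40, 29]);
translate([40, 310, 254]) cube([218, 40, 29]);
translate([0, 40, 254]) cube([40, 270, 29]);
translate([258, 40, 254]) cube([40, 270, 29]);


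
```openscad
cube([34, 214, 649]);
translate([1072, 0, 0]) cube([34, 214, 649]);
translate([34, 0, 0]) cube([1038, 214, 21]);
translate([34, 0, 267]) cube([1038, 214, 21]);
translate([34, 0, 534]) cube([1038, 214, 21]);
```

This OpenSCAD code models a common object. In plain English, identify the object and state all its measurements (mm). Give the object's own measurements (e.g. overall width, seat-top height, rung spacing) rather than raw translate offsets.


An open bookshelf. Two side panels, each 34 mm thick, 214 mm deep and 649 mm tall, stand 1106 mm apart (outside-to-outside). Between them sit 3 shelves, each 21 mm thick and 214 mm deep, spanning the full gap between the sides. The bottom shelf rests on the floor (its underside at z = 0) and the clear gap between one shelf's top and the next shelf's underside is 246 mm.


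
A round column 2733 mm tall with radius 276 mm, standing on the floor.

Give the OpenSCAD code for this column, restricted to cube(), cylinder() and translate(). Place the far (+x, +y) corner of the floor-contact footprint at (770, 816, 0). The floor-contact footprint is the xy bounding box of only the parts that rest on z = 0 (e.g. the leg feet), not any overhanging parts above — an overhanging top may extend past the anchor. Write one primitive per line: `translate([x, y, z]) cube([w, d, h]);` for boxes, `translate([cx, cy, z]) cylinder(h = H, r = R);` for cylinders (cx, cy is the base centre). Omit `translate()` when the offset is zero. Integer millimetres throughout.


translate([494, 540, 0]) cylinder(h = 2733, r = 276);


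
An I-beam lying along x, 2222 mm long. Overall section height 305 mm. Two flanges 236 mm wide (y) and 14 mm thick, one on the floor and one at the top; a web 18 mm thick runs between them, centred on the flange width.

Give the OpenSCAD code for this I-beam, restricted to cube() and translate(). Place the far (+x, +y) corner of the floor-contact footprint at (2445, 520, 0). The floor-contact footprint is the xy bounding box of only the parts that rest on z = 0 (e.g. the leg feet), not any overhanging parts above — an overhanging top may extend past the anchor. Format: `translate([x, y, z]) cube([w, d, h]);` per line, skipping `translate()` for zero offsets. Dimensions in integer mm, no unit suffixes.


translate([223, 284, 0]) cube([2222, 236, 14]);
translate([223, 393, 14]) cube([2222, 18, 277]);
translate([223, 284, 291]) cube([2222, 236, 14]);


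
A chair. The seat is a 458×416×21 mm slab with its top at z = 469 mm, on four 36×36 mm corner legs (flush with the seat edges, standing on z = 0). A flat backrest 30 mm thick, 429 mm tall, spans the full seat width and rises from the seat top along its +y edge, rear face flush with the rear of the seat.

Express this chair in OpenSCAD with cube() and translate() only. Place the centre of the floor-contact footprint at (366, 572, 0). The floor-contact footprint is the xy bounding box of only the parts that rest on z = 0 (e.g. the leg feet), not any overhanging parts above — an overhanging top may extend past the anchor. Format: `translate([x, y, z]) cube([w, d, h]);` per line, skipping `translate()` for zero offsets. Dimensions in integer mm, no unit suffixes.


translate([137, 364, 448]) cube([458, 416, 21]);
translate([137, 364, 0]) cube([36, 36, 448]);
translate([559, 364, 0]) cube([36, 36, 448]);
translate([137, 744, 0]) cube([36, 36, 448]);
translate([559, 744, 0]) cube([36, 36, 448]);
translate([137, 750, 469]) cube([458, 30, 429]);


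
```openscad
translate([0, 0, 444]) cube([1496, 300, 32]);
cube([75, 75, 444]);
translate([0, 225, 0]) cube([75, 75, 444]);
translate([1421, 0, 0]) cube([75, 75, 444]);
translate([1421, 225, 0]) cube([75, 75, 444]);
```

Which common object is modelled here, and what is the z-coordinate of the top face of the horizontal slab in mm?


A bench. The seat-top height is 476 mm.

A long slab on four corner posts — a bench. The slab sits at z = 444 with thickness 32, so the top is 444 + 32 = 476 mm.


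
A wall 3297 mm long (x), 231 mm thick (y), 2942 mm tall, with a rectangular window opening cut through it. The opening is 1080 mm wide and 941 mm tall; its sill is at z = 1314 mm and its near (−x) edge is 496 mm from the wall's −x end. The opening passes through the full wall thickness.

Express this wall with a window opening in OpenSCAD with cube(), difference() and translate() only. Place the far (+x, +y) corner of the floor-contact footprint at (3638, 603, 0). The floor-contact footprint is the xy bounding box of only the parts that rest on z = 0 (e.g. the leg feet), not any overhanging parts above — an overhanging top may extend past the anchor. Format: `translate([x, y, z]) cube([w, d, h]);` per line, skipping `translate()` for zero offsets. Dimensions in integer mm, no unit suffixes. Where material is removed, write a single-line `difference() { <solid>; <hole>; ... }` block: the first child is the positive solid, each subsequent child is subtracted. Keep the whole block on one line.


difference() { translate([341, 372, 0]) cube([3297, 231, 2942]); translate([837, 372, 1314]) cube([1080, 231, 941]); }


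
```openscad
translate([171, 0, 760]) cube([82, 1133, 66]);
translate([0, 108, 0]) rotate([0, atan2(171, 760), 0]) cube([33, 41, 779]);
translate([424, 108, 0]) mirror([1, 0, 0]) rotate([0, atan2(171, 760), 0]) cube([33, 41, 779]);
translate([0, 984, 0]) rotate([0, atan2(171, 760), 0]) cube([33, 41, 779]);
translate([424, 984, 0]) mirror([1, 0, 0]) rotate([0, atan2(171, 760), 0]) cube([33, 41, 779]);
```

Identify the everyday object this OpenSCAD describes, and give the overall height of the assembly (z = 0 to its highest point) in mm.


A sawhorse. The overall height is 826 mm.

A beam across two mirrored pairs of raked legs — a sawhorse. The beam's underside is at z = 760 (matching the legs' vertical rise in atan2(171, 760)) and the beam is 66 mm tall, so its top is at 760 + 66 = 826 mm. The raked legs top out at the beam's underside, so that is the highest point.


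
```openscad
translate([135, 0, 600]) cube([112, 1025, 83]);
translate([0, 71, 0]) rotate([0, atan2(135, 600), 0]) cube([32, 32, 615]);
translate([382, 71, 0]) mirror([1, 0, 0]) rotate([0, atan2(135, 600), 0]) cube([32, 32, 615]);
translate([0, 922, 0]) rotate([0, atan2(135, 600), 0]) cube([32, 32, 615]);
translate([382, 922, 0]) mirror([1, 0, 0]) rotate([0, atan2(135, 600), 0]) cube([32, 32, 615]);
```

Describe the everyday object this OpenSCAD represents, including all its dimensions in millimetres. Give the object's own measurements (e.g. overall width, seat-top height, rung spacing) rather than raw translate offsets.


A sawhorse. A 112×1025×83 mm beam (x, y, z) sits on two A-frame leg pairs. Each pair is two raked legs of 32×32 mm section (32 mm along y) splaying symmetrically in x. Each leg rises 600 mm vertically over 135 mm of horizontal reach and is 615 mm long along its own axis. Every leg's outer bottom edge rests on the floor and its outer top edge meets a bottom edge of the beam — the left legs (tilting toward +x) meet the beam's −x bottom edge, the right legs (their mirror images, tilting toward −x) meet its +x bottom edge — so the leg tops tuck under the beam, the beam's underside is 600 mm above the floor, and the feet are 382 mm apart outside-to-outside with the beam centred between them. The two leg pairs are set in 71 mm from either end of the beam.


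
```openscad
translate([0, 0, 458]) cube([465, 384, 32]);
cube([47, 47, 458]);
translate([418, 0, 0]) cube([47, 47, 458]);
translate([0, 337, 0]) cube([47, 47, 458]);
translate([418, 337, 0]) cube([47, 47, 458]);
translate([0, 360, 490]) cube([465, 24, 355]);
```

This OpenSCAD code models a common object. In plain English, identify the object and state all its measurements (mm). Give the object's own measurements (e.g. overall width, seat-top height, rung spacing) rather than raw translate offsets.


A chair. The seat is a 465×384×32 mm slab with its top at z = 490 mm, on four 47×47 mm corner legs (flush with the seat edges, standing on z = 0). A flat backrest 24 mm thick, 355 mm tall, spans the full seat width and rises from the seat top along its +y edge, rear face flush with the rear of the seat.


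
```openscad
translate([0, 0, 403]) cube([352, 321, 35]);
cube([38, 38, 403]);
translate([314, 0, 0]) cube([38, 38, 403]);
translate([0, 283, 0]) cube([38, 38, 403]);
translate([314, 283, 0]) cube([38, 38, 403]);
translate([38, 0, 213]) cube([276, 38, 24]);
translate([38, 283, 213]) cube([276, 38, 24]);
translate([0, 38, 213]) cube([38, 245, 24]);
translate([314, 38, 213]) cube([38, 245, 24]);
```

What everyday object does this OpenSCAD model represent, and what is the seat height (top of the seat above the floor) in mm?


A stool. The seat height is 438 mm.

A 352×321×35 slab at z = 403 on four corner posts — a stool. The seat top is 403 + 35 = 438 mm.


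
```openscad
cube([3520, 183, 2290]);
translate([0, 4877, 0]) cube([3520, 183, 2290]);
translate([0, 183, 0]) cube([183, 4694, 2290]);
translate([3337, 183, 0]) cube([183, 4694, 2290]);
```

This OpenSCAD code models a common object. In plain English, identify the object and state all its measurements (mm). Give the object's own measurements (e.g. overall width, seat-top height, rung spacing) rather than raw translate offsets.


The wall frame of a small rectangular building: four walls, each 2290 mm tall and 183 mm thick, enclosing a footprint 3520 mm (x) by 5060 mm (y) outside-to-outside, with no floor or roof. The front and back walls (the −y and +y sides) span the full width; the two side walls fit between them.


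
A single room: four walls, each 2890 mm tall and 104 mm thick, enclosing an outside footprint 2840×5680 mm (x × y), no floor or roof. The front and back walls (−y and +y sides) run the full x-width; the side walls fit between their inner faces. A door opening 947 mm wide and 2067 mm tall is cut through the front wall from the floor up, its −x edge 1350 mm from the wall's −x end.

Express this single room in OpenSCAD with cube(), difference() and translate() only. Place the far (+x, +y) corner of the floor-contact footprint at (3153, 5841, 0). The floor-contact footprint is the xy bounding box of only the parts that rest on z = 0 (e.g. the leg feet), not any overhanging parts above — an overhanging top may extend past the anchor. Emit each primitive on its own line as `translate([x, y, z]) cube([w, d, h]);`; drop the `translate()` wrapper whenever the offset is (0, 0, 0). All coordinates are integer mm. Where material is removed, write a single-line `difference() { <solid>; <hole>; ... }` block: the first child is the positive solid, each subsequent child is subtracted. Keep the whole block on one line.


difference() { translate([313, 161, 0]) cube([2840, 104, 2890]); translate([1663, 161, 0]) cube([947, 104, 2067]); }
translate([313, 5737, 0]) cube([2840, 104, 2890]);
translate([313, 265, 0]) cube([104, 5472, 2890]);
translate([3049, 265, 0]) cube([104, 5472, 2890]);


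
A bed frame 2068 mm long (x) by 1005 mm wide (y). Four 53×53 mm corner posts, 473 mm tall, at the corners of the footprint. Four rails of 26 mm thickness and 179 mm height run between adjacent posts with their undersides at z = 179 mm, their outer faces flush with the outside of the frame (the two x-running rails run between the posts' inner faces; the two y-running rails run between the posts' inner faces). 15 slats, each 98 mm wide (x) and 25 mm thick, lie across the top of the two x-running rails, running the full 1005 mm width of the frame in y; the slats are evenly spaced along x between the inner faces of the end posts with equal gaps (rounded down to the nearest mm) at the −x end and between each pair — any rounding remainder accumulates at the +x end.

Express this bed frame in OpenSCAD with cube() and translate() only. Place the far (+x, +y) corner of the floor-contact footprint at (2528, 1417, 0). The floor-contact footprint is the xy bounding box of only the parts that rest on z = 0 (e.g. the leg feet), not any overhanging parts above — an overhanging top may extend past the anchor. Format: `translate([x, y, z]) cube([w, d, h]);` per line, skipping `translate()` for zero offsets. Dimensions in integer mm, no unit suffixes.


translate([460, 412, 0]) cube([53, 53, 473]);
translate([460, 1364, 0]) cube([53, 53, 473]);
translate([2475, 412, 0]) cube([53, 53, 473]);
translate([2475, 1364, 0]) cube([53, 53, 473]);
translate([513, 412, 179]) cube([1962, 26, 179]);
translate([513, 1391, 179]) cube([1962, 26, 179]);
translate([460, 465, 179]) cube([26, 899, 179]);
translate([2502, 465, 179]) cube([26, 899, 179]);
translate([543, 412, 358]) cube([98, 1005, 25]);
translate([671, 412, 358]) cube([98, 1005, 25]);
translate([799, 412, 358]) cube([98, 1005, 25]);
translate([927, 412, 358]) cube([98, 1005, 25]);
translate([1055, 412, 358]) cube([98, 1005, 25]);
translate([1183, 412, 358]) cube([98, 1005, 25]);
translate([1311, 412, 358]) cube([98, 1005, 25]);
translate([1439, 412, 358]) cube([98, 1005, 25]);
translate([1567, 412, 358]) cube([98, 1005, 25]);
translate([1695, 412, 358]) cube([98, 1005, 25]);
translate([1823, 412, 358]) cube([98, 1005, 25]);
translate([1951, 412, 358]) cube([98, 1005, 25]);
translate([2079, 412, 358]) cube([98, 1005, 25]);
translate([2207, 412, 358]) cube([98, 1005, 25]);
translate([2335, 412, 358]) cube([98, 1005, 25]);


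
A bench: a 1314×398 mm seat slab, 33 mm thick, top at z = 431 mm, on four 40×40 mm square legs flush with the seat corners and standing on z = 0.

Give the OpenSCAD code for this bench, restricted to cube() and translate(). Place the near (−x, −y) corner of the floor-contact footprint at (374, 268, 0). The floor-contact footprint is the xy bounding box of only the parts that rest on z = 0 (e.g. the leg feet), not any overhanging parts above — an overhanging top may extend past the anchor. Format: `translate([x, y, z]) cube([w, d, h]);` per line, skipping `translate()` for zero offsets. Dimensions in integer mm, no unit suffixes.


translate([374, 268, 398]) cube([1314, 398, 33]);
translate([374, 268, 0]) cube([40, 40, 398]);
translate([374, 626, 0]) cube([40, 40, 398]);
translate([1648, 268, 0]) cube([40, 40, 398]);
translate([1648, 626, 0]) cube([40, 40, 398]);


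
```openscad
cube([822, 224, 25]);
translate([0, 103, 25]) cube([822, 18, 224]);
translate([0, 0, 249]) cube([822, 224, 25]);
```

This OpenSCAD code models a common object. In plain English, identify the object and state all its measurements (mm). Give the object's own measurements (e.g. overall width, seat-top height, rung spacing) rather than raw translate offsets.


An I-beam lying along x, 822 mm long. Overall section height 274 mm. Two flanges 224 mm wide (y) and 25 mm thick, one on the floor and one at the top; a web 18 mm thick runs between them, centred on the flange width.


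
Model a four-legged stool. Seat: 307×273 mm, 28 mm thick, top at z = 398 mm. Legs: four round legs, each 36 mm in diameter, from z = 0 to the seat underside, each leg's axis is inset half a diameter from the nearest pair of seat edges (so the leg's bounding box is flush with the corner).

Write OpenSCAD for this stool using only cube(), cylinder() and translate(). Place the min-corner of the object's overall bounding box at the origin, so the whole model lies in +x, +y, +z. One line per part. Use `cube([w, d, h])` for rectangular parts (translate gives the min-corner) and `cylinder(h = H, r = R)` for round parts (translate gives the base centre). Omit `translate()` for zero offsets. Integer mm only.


translate([0, 0, 370]) cube([307, 273, 28]);
translate([18, 18, 0]) cylinder(h = 370, r = 18);
translate([289, 18, 0]) cylinder(h = 370, r = 18);
translate([18, 255, 0]) cylinder(h = 370, r = 18);
translate([289, 255, 0]) cylinder(h = 370, r = 18);


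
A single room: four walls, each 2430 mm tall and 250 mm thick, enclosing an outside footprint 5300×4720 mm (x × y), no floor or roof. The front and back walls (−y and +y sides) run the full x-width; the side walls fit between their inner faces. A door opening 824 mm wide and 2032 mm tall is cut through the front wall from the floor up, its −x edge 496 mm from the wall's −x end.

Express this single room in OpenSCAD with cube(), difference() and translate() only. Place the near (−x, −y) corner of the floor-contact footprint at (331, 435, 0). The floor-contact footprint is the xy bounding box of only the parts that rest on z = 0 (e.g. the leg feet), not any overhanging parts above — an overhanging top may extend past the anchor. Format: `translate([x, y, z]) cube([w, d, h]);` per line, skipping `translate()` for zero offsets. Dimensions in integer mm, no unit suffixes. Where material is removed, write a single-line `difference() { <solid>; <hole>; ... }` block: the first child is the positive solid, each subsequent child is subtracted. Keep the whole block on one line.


difference() { translate([331, 435, 0]) cube([5300, 250, 2430]); translate([827, 435, 0]) cube([824, 250, 2032]); }
translate([331, 4905, 0]) cube([5300, 250, 2430]);
translate([331, 685, 0]) cube([250, 4220, 2430]);
translate([5381, 685, 0]) cube([250, 4220, 2430]);


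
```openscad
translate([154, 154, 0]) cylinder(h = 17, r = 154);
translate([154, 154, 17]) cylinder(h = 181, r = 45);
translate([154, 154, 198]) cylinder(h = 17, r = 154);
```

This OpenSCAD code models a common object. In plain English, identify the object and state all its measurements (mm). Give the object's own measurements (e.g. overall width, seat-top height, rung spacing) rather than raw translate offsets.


A spool: two coaxial disc flanges of radius 154 mm and thickness 17 mm, joined by a core cylinder of radius 45 mm and height 181 mm. The lower flange rests on z = 0 and the three cylinders share a vertical axis.


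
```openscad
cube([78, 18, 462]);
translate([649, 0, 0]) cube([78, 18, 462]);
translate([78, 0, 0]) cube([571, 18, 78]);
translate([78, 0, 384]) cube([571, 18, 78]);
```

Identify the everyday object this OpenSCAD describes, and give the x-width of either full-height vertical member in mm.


A picture frame. The border width is 78 mm.

Four thin pieces enclosing a rectangular opening — a picture frame. The two full-height stiles are 462 mm tall; the top rail sits at z = 384 and is 78 mm tall, so the border above the opening is 462 − 384 = 78 mm, matching the stile x-width.


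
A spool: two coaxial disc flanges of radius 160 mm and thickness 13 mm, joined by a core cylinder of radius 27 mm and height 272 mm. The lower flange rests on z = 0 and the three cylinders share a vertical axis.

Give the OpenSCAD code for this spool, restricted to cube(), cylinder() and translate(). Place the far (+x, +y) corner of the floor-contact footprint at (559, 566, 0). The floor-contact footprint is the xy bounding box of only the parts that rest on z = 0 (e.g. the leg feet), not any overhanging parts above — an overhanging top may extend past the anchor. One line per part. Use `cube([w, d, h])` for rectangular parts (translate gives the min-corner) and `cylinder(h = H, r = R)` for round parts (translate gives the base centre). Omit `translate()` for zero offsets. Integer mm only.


translate([399, 406, 0]) cylinder(h = 13, r = 160);
translate([399, 406, 13]) cylinder(h = 272, r = 27);
translate([399, 406, 285]) cylinder(h = 13, r = 160);


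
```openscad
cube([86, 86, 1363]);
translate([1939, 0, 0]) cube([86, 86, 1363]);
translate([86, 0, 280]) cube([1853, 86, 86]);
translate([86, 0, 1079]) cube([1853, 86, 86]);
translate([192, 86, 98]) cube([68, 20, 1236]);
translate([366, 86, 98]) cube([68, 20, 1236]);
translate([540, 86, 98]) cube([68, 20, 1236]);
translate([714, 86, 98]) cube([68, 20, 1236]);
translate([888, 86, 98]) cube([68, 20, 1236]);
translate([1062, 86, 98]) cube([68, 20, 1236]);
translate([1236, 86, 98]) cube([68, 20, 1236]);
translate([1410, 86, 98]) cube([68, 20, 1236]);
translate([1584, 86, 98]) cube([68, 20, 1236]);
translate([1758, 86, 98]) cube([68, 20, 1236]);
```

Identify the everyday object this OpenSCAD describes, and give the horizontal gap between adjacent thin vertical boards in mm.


A fence section. The picket gap is 106 mm.

Two posts, two rails, 10 pickets — a fence section. Span 1853 mm holds 10 pickets of 68 mm with 11 equal gaps: ⌊(1853 − 10·68) / 11⌋ = 106 mm.


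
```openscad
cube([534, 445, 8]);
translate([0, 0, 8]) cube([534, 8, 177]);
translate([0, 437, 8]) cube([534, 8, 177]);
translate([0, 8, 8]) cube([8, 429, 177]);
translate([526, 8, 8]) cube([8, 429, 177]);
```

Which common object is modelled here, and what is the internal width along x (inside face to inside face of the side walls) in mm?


An open box. The internal width is 518 mm.

A 534×445 base slab with four walls standing on it — an open box. The base is 534 mm wide and the walls are 8 mm thick, so the internal width is 534 − 2 × 8 = 518 mm.


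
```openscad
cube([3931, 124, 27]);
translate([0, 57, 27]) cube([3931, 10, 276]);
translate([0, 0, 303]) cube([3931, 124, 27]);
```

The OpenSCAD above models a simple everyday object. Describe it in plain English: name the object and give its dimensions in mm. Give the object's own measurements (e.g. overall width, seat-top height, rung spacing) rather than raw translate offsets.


An I-beam lying along x, 3931 mm long. Overall section height 330 mm. Two flanges 124 mm wide (y) and 27 mm thick, one on the floor and one at the top; a web 10 mm thick runs between them, centred on the flange width.


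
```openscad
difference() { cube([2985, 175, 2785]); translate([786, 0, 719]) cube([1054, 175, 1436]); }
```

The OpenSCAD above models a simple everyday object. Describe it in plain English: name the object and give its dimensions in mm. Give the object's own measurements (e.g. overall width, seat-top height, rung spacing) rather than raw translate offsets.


A wall 2985 mm long (x), 175 mm thick (y), 2785 mm tall, with a rectangular window opening cut through it. The opening is 1054 mm wide and 1436 mm tall; its sill is at z = 719 mm and its near (−x) edge is 786 mm from the wall's −x end. The opening passes through the full wall thickness.


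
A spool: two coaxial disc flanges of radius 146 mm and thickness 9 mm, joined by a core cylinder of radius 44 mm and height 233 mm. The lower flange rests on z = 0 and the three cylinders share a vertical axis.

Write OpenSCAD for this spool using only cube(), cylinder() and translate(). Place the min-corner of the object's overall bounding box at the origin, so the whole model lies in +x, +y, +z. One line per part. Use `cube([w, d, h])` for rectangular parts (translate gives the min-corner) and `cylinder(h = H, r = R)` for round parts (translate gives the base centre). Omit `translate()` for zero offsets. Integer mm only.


translate([146, 146, 0]) cylinder(h = 9, r = 146);
translate([146, 146, 9]) cylinder(h = 233, r = 44);
translate([146, 146, 242]) cylinder(h = 9, r = 146);


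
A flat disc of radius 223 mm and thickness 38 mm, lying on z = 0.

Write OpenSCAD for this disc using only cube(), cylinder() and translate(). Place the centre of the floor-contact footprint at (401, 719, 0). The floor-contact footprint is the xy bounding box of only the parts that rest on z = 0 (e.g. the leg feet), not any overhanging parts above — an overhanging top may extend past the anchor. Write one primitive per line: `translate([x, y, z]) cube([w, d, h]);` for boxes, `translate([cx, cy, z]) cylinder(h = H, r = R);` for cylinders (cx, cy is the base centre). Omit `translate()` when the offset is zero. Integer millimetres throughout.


translate([401, 719, 0]) cylinder(h = 38, r = 223);


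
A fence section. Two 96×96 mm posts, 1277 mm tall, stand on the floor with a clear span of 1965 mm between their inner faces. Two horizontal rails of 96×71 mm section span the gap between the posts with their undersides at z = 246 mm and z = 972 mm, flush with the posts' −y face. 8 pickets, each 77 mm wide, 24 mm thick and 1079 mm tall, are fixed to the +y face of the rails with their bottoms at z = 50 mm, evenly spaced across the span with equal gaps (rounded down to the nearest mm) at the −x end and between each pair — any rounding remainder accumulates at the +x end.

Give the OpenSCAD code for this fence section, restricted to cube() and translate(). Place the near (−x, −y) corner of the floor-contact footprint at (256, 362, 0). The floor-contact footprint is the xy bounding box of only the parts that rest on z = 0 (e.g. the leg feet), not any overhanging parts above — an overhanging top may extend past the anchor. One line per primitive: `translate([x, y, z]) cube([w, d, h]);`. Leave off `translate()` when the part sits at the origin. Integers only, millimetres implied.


translate([256, 362, 0]) cube([96, 96, 1277]);
translate([2317, 362, 0]) cube([96, 96, 1277]);
translate([352, 362, 246]) cube([1965, 96, 71]);
translate([352, 362, 972]) cube([1965, 96, 71]);
translate([501, 458, 50]) cube([77, 24, 1079]);
translate([727, 458, 50]) cube([77, 24, 1079]);
translate([953, 458, 50]) cube([77, 24, 1079]);
translate([1179, 458, 50]) cube([77, 24, 1079]);
translate([1405, 458, 50]) cube([77, 24, 1079]);
translate([1631, 458, 50]) cube([77, 24, 1079]);
translate([1857, 458, 50]) cube([77, 24, 1079]);
translate([2083, 458, 50]) cube([77, 24, 1079]);
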